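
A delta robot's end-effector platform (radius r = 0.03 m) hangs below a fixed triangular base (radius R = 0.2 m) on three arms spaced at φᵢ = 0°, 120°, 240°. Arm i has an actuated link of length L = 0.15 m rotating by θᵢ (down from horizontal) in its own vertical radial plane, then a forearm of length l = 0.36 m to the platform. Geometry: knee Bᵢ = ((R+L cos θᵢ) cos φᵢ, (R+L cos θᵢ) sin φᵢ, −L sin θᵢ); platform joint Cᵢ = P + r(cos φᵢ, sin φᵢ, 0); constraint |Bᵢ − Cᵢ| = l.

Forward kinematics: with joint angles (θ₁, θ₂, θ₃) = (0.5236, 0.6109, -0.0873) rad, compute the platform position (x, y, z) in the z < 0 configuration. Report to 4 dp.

(-0.0207, -0.0511, -0.2306)

O1 = (0.2999·cos0.0°, 0.2999·sin0.0°, -0.0750) = (0.2999, 0.0000, -0.0750)
φ2=120.0°: virtual centre (-0.1464, 0.2536, -0.0860), radius l
φ3=240.0°: virtual centre (-0.1597, -0.2766, 0.0131), radius l
subtract pairs → two planes through P
linear system: -0.8927x+0.5073y = -0.0024−-0.0221z; -0.9192x+-0.5533y = 0.0066−0.1762z
Cramer: x(z) = -0.0021+0.0803z;  y(z) = -0.0085+0.1849z
into |P−O₁|² = l²: 1.0406z² + 0.0983z + -0.0327 = 0;  Δ = 0.1457;  z = -0.2306 or 0.1362 → z<0 root = -0.2306
x = -0.0207, y = -0.0511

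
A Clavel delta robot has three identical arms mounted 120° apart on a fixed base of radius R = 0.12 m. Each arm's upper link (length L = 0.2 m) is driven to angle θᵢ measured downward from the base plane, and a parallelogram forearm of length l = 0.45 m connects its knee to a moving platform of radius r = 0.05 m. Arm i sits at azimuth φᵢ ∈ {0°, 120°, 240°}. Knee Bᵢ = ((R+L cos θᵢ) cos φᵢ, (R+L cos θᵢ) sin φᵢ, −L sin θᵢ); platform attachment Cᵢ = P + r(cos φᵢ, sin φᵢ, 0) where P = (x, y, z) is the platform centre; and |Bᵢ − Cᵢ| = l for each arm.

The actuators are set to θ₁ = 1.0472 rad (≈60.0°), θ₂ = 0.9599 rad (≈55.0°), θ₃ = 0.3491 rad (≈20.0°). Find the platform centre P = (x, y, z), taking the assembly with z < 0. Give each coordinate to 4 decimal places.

φ1=0.0°: virtual centre (0.1700, 0.0000, -0.1732), radius l
O2 = (0.1847·cos120.0°, 0.1847·sin120.0°, -0.1638) = (-0.0924, 0.1600, -0.1638)
φ3=240.0°: virtual centre (-0.1290, -0.2234, -0.0684), radius l
|O₂|²−|O₁|² = 0.0021;  |O₃|²−|O₁|² = 0.0123
[-0.5247 0.3199 0.0188]·P = 0.0021;  [-0.5979 -0.4468 0.2096]·P = 0.0123
det = 0.4257;  x = -0.0114+0.1772z,  y = -0.0123+0.2320z
quadratic in z: (1.0852)z²+(0.2764)z+(-0.1394)=0, √Δ=0.8256 → z ∈ {-0.5078, 0.2530}; z = -0.5078 (taking z<0)
x = -0.1014, y = -0.1301

(-0.1014, -0.1301, -0.5078)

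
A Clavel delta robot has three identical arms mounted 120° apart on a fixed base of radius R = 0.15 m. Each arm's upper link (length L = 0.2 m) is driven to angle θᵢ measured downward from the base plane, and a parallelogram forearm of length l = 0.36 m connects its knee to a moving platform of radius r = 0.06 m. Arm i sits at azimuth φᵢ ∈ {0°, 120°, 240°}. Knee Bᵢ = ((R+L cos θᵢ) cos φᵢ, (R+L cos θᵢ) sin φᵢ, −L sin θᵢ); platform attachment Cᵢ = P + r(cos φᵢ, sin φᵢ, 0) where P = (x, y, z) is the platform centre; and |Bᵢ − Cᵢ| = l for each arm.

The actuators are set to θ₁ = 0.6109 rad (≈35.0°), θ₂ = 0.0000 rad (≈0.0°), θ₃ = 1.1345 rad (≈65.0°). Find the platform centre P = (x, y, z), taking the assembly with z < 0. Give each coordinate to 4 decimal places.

O1 = (0.2538·cos0.0°, 0.2538·sin0.0°, -0.1147) = (0.2538, 0.0000, -0.1147)
arm 2 at φ=120.0°: e+L cos θ2 = 0.2900;  O2 = (-0.1450, 0.2511, 0.0000)
arm 3 at φ=240.0°: e+L cos θ3 = 0.1745;  O3 = (-0.0873, -0.1511, -0.1813)
subtract pairs → two planes through P
[-0.7977 0.5023 0.2294]·P = 0.0065;  [-0.6822 -0.3023 -0.1331]·P = -0.0143
det = 0.5838;  x = 0.0089+0.0043z,  y = 0.0271+-0.4500z
sphere 1 gives Az²+Bz+C=0 with A=1.2025, B=0.2029, C=-0.0557;  B²−4AC=0.3092;  roots -0.3156, 0.1468;  negative root z = -0.3156
x = 0.0076, y = 0.1691

(0.0076, 0.1691, -0.3156)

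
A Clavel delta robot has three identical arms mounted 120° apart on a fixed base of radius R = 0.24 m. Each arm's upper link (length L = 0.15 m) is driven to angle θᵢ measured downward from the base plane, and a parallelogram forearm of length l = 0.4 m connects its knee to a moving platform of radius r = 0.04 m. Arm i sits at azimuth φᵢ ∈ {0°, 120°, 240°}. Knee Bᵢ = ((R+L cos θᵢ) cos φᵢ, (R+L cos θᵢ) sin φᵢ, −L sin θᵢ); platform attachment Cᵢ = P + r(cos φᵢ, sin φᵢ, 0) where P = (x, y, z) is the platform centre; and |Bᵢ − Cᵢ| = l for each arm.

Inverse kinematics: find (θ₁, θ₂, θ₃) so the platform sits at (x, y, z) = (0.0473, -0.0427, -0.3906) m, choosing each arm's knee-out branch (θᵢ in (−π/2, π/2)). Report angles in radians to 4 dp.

arm 1 (φ=0.0°): x'=0.0473, y'=-0.0427
  e−x'=0.1527;  (l²−L²−(e−x')²−y'²−z²)/2L = -0.1340
  γ=atan2(-0.3906,0.1527)=-1.1981;  ψ=arccos(-0.3196)=1.8961;  θ1=γ+ψ≈0.6980
φ2=120.0° → target in arm frame (-0.0606, -0.0196)
  A cos θ + B sin θ = C:  0.2606·cos θ + -0.3906·sin θ = -0.2779
  θ2 = atan2(B,A) + arccos(C/0.4696) = 1.2218
φ3=240.0° → target in arm frame (0.0133, 0.0623)
  e−x'=0.1867;  (l²−L²−(e−x')²−y'²−z²)/2L = -0.1793
  γ=atan2(-0.3906,0.1867)=-1.1250;  ψ=arccos(-0.4142)=1.9979;  θ3=γ+ψ≈0.8729

θ₁ = 0.6980, θ₂ = 1.2218, θ₃ = 0.8729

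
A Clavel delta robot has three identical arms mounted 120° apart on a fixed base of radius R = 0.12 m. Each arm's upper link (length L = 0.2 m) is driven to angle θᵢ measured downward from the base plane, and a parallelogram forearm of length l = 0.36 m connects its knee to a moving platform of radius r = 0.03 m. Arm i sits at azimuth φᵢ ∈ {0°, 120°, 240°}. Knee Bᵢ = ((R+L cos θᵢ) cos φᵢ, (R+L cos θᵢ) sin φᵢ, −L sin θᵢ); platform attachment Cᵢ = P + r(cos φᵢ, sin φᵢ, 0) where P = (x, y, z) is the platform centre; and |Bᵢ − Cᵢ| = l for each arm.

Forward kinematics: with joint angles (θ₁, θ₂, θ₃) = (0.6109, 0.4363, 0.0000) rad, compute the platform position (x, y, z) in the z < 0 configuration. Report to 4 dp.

S1 = (0.2538·cos0.0°, 0.2538·sin0.0°, -0.1147) = (0.2538, 0.0000, -0.1147)
S2 = (0.2713·cos120.0°, 0.2713·sin120.0°, -0.0845) = (-0.1356, 0.2349, -0.0845)
arm 3 at φ=240.0°: ρ3 = 0.2900;  S3 = (-0.1450, -0.2511, 0.0000)
eliminate P² terms by subtracting sphere 1 from 2 and 3
plane₁₂: -0.7789x+0.4698y+0.0604z = 0.0031
det = 0.7660;  x = -0.0061+0.1803z,  y = -0.0034+0.1704z
quadratic in z: (1.0616)z²+(0.1346)z+(-0.0489)=0, √Δ=0.4751 → z ∈ {-0.2872, 0.1604}; z = -0.2872 (taking z<0)
x = -0.0578, y = -0.0523

(-0.0578, -0.0523, -0.2872)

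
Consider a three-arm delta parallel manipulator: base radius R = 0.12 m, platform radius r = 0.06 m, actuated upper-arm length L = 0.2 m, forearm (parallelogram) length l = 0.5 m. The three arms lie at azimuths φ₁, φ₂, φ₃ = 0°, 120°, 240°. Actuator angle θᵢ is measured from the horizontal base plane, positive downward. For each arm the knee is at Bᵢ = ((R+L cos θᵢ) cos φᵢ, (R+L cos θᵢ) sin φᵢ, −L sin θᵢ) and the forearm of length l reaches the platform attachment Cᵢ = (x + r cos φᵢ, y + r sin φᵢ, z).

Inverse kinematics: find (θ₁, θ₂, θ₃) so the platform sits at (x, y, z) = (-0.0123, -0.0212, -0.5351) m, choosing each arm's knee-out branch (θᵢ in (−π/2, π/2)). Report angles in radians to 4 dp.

θ₁ = 0.5238, θ₂ = 0.5236, θ₃ = 0.4363

rotate P by −φ1: (-0.0123, -0.0212, -0.5351)
  e−x'=0.0723;  (l²−L²−(e−x')²−y'²−z²)/2L = -0.2050
  γ=atan2(-0.5351,0.0723)=-1.4365;  ψ=arccos(-0.3797)=1.9603;  θ1=γ+ψ≈0.5238
rotate P by −φ2: (-0.0122, 0.0213, -0.5351)
  e−x'=0.0722;  (l²−L²−(e−x')²−y'²−z²)/2L = -0.2050
  √(A²+B²)=0.5400;  θ2 = -1.4367+1.9602 ≈ 0.5236
arm 3 (φ=240.0°): x'=0.0245, y'=-0.0001
  e−x'=0.0355;  (l²−L²−(e−x')²−y'²−z²)/2L = -0.1940
  γ=atan2(-0.5351,0.0355)=-1.5046;  ψ=arccos(-0.3617)=1.9409;  θ3=γ+ψ≈0.4363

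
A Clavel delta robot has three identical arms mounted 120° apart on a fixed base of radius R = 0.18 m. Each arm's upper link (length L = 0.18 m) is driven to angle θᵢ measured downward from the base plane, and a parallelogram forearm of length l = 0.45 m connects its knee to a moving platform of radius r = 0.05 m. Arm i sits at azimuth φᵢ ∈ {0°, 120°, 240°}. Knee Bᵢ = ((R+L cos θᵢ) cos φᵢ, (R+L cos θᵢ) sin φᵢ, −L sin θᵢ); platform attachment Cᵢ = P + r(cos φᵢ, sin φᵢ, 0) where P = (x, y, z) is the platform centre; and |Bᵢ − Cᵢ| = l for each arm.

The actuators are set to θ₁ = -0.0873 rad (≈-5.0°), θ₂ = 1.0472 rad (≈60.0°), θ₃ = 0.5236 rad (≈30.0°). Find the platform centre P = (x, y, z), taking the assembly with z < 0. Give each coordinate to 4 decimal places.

φ1=0.0°: virtual centre (0.3093, 0.0000, 0.0157), radius l
O2 = (0.2200·cos120.0°, 0.2200·sin120.0°, -0.1559) = (-0.1100, 0.1905, -0.1559)
φ3=240.0°: virtual centre (-0.1429, -0.2476, -0.0900), radius l
eliminate P² terms by subtracting sphere 1 from 2 and 3
[-0.8386 0.3811 -0.3432]·P = -0.0232;  [-0.9045 -0.4952 -0.2114]·P = -0.0061
det = 0.7599;  x = 0.0182+-0.3296z,  y = -0.0209+0.1752z
quadratic in z: (1.1393)z²+(0.1532)z+(-0.1171)=0, √Δ=0.7463 → z ∈ {-0.3947, 0.2603}; z = -0.3947 (taking z<0)
x = 0.1483, y = -0.0901

(0.1483, -0.0901, -0.3947)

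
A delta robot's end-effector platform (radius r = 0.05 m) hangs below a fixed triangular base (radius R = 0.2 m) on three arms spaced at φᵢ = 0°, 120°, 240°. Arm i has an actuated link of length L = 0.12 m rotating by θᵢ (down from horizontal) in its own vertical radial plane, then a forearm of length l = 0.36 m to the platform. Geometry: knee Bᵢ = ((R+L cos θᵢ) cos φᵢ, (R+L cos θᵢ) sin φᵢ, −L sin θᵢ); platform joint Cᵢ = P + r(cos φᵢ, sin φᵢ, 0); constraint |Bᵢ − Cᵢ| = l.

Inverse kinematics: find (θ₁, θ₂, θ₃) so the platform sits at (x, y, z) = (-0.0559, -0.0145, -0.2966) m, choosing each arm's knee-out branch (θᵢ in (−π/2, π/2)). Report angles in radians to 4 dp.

φ1=0.0° → target in arm frame (-0.0559, -0.0145)
  A cos θ + B sin θ = C:  0.2059·cos θ + -0.2966·sin θ = -0.0641
  θ1 = atan2(B,A) + arccos(C/0.3611) = 0.7852
φ2=120.0° → target in arm frame (0.0154, 0.0557)
  A=0.1346, B=-0.2966, C=(l²−L²−A²−y'²−z²)/(2L)=0.0250
  γ=atan2(-0.2966,0.1346)=-1.1448;  ψ=arccos(0.0769)=1.4938;  θ2=γ+ψ≈0.3491
rotate P by −φ3: (0.0405, -0.0412, -0.2966)
  A cos θ + B sin θ = C:  0.1095·cos θ + -0.2966·sin θ = 0.0564
  √(A²+B²)=0.3162;  θ3 = -1.2172+1.3913 ≈ 0.1742

θ₁ = 0.7852, θ₂ = 0.3491, θ₃ = 0.1742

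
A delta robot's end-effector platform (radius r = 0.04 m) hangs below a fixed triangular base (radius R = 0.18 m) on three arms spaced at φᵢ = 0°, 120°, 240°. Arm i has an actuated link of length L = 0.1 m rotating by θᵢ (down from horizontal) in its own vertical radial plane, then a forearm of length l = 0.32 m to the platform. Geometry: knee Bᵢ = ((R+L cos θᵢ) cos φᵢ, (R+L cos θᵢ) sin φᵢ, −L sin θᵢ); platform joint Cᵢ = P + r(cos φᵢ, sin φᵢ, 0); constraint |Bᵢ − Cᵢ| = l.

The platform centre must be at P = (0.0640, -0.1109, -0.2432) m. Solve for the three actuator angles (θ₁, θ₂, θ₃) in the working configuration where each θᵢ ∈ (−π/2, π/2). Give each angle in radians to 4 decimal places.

θ₁ = 0.0004, θ₂ = 1.3963, θ₃ = 0.0000

rotate P by −φ1: (0.0640, -0.1109, -0.2432)
  A cos θ + B sin θ = C:  0.0760·cos θ + -0.2432·sin θ = 0.0759
  √(A²+B²)=0.2548;  θ1 = -1.2679+1.2683 ≈ 0.0004
φ2=120.0° → target in arm frame (-0.1280, 0.0000)
  A=0.2680, B=-0.2432, C=(l²−L²−A²−y'²−z²)/(2L)=-0.1930
  γ=atan2(-0.2432,0.2680)=-0.7368;  ψ=arccos(-0.5332)=2.1331;  θ2=γ+ψ≈1.3963
rotate P by −φ3: (0.0640, 0.1109, -0.2432)
  e−x'=0.0760;  (l²−L²−(e−x')²−y'²−z²)/2L = 0.0760
  θ3 = atan2(B,A) + arccos(C/0.2548) = 0.0000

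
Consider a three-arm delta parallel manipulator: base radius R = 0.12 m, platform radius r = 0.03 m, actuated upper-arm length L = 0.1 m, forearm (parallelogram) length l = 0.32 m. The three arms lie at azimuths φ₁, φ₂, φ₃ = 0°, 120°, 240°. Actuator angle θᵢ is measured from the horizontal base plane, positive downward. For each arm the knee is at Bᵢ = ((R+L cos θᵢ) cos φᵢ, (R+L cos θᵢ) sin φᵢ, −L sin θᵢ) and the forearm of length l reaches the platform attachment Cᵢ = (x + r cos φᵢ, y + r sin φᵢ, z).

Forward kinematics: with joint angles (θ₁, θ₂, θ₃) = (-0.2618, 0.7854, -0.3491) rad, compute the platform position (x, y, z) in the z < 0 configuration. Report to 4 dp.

(0.0481, -0.0955, -0.2463)

φ1=0.0°: virtual centre (0.1866, 0.0000, 0.0259), radius l
arm 2 at φ=120.0°: e+L cos θ2 = 0.1607;  centre 2 = (-0.0804, 0.1392, -0.0707)
φ3=240.0°: virtual centre (-0.0920, -0.1593, 0.0342), radius l
subtract pairs → two planes through P
linear system: -0.5339x+0.2784y = -0.0047−-0.1932z; -0.5572x+-0.3186y = -0.0005−0.0166z
det = 0.3252;  x = 0.0050+-0.1750z,  y = -0.0072+0.3583z
sphere 1 gives Az²+Bz+C=0 with A=1.1590, B=0.0067, C=-0.0687;  B²−4AC=0.3185;  roots -0.2463, 0.2406;  negative root z = -0.2463
x = 0.0481, y = -0.0955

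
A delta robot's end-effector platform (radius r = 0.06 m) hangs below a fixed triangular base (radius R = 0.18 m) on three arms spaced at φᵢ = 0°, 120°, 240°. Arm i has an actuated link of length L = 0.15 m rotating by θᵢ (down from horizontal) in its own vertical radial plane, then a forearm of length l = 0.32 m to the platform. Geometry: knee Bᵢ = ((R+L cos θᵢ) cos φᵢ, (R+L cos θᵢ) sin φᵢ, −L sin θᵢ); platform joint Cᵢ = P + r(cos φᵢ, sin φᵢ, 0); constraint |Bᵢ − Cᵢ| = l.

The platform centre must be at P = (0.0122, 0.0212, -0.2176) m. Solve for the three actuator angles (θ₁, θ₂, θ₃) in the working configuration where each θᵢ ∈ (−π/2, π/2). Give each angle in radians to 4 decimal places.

arm 1 (φ=0.0°): x'=0.0122, y'=0.0212
  A cos θ + B sin θ = C:  0.1078·cos θ + -0.2176·sin θ = 0.0683
  θ1 = atan2(B,A) + arccos(C/0.2428) = 0.1750
rotate P by −φ2: (0.0123, -0.0212, -0.2176)
  e−x'=0.1077;  (l²−L²−(e−x')²−y'²−z²)/2L = 0.0683
  γ=atan2(-0.2176,0.1077)=-1.1111;  ψ=arccos(0.2813)=1.2856;  θ2=γ+ψ≈0.1745
arm 3 (φ=240.0°): x'=-0.0245, y'=0.0000
  e−x'=0.1445;  (l²−L²−(e−x')²−y'²−z²)/2L = 0.0389
  √(A²+B²)=0.2612;  θ3 = -0.9847+1.4212 ≈ 0.4364

θ₁ = 0.1750, θ₂ = 0.1745, θ₃ = 0.4364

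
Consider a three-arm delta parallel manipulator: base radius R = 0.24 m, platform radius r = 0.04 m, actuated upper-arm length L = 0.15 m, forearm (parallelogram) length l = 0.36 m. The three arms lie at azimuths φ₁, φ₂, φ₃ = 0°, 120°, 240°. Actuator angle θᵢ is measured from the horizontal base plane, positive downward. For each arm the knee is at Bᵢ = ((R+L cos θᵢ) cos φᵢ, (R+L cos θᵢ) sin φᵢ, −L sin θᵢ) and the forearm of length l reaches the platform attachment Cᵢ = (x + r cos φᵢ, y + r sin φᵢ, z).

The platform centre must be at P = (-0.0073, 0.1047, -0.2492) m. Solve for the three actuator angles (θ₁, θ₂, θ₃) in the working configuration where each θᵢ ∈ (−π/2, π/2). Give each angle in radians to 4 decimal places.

φ1=0.0° → target in arm frame (-0.0073, 0.1047)
  e−x'=0.2073;  (l²−L²−(e−x')²−y'²−z²)/2L = -0.0298
  θ1 = atan2(B,A) + arccos(C/0.3242) = 0.7859
arm 2 (φ=120.0°): x'=0.0943, y'=-0.0460
  e−x'=0.1057;  (l²−L²−(e−x')²−y'²−z²)/2L = 0.1057
  γ=atan2(-0.2492,0.1057)=-1.1697;  ψ=arccos(0.3905)=1.1696;  θ2=γ+ψ≈-0.0001
arm 3 (φ=240.0°): x'=-0.0870, y'=-0.0587
  e−x'=0.2870;  (l²−L²−(e−x')²−y'²−z²)/2L = -0.1361
  √(A²+B²)=0.3801;  θ3 = -0.7150+1.9369 ≈ 1.2220

θ₁ = 0.7859, θ₂ = -0.0001, θ₃ = 1.2220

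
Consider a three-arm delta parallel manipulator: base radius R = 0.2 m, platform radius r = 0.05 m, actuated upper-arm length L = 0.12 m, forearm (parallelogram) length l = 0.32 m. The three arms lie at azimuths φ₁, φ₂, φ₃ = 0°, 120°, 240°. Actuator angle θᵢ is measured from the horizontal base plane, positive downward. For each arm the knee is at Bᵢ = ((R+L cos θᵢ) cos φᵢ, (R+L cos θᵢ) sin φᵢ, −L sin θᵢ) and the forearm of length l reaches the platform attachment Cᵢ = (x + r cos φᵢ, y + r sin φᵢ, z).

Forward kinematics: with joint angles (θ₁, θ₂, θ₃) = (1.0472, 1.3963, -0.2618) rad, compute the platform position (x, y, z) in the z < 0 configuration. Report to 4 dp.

O1 = (0.2100·cos0.0°, 0.2100·sin0.0°, -0.1039) = (0.2100, 0.0000, -0.1039)
φ2=120.0°: virtual centre (-0.0854, 0.1479, -0.1182), radius l
φ3=240.0°: virtual centre (-0.1330, -0.2303, 0.0311), radius l
|O₂|²−|O₁|² = -0.0117;  |O₃|²−|O₁|² = 0.0168
plane₁₂: -0.5908x+0.2959y+-0.0285z = -0.0117
Cramer: x(z) = 0.0009+0.1405z;  y(z) = -0.0378+0.3769z
quadratic in z: (1.1618)z²+(0.1206)z+(-0.0465)=0, √Δ=0.4801 → z ∈ {-0.2585, 0.1547}; z = -0.2585 (taking z<0)
x = -0.0354, y = -0.1353

(-0.0354, -0.1353, -0.2585)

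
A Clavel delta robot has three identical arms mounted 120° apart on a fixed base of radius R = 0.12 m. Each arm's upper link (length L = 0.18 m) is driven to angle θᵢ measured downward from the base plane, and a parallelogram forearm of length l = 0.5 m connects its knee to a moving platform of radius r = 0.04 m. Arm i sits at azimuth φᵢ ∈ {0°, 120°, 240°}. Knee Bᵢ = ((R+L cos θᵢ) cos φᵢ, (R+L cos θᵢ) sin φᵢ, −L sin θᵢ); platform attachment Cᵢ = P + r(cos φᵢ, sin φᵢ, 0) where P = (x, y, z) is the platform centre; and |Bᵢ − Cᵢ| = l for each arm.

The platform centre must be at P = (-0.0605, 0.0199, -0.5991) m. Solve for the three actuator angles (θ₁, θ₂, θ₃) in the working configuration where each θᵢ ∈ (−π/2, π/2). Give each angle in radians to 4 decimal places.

φ1=0.0° → target in arm frame (-0.0605, 0.0199)
  e−x'=0.1405;  (l²−L²−(e−x')²−y'²−z²)/2L = -0.4485
  √(A²+B²)=0.6154;  θ1 = -1.3404+2.3874 ≈ 1.0470
arm 2 (φ=120.0°): x'=0.0475, y'=0.0424
  A=0.0325, B=-0.5991, C=(l²−L²−A²−y'²−z²)/(2L)=-0.4005
  θ2 = atan2(B,A) + arccos(C/0.6000) = 0.7851
φ3=240.0° → target in arm frame (0.0130, -0.0623)
  e−x'=0.0670;  (l²−L²−(e−x')²−y'²−z²)/2L = -0.4158
  γ=atan2(-0.5991,0.0670)=-1.4595;  ψ=arccos(-0.6898)=2.3320;  θ3=γ+ψ≈0.8725

θ₁ = 1.0470, θ₂ = 0.7851, θ₃ = 0.8725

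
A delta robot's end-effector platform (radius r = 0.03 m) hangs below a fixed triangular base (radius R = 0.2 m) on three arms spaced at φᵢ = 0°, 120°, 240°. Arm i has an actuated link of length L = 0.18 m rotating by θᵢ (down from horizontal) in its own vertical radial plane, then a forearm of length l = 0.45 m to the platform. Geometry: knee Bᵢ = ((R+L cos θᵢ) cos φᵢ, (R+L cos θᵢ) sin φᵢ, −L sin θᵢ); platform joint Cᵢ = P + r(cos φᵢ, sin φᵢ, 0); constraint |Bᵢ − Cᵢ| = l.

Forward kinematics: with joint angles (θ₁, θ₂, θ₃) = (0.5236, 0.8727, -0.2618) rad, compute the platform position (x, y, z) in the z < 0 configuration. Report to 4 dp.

φ1=0.0°: virtual centre (0.3259, 0.0000, -0.0900), radius l
arm 2 at φ=120.0°: ρ2 = 0.2857;  S2 = (-0.1428, 0.2474, -0.1379)
S3 = (0.3439·cos240.0°, 0.3439·sin240.0°, 0.0466) = (-0.1719, -0.2978, 0.0466)
eliminate P² terms by subtracting sphere 1 from 2 and 3
linear system: -0.9375x+0.4948y = -0.0137−-0.0958z; -0.9956x+-0.5956y = 0.0061−0.2732z
det = 1.0510;  x = 0.0049+0.0743z,  y = -0.0184+0.3344z
into |P−S₁|² = l²: 1.1173z² + 0.1200z + -0.0910 = 0;  Δ = 0.4211;  z = -0.3441 or 0.2367 → z<0 root = -0.3441
x = -0.0207, y = -0.1335

(-0.0207, -0.1335, -0.3441)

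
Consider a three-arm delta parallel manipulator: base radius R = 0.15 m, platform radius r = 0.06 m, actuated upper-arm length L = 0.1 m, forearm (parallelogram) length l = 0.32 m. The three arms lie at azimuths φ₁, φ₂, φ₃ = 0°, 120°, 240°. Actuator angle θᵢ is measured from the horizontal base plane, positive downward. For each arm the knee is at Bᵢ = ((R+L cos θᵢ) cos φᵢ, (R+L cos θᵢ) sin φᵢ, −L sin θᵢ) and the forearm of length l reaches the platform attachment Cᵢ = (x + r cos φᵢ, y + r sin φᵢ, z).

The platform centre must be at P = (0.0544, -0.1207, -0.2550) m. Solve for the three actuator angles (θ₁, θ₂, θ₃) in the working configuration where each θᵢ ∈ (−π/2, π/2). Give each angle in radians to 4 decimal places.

θ₁ = -0.0873, θ₂ = 1.0467, θ₃ = -0.2622

φ1=0.0° → target in arm frame (0.0544, -0.1207)
  e−x'=0.0356;  (l²−L²−(e−x')²−y'²−z²)/2L = 0.0577
  γ=atan2(-0.2550,0.0356)=-1.4321;  ψ=arccos(0.2241)=1.3448;  θ1=γ+ψ≈-0.0873
φ2=120.0° → target in arm frame (-0.1317, 0.0132)
  A=0.2217, B=-0.2550, C=(l²−L²−A²−y'²−z²)/(2L)=-0.1098
  γ=atan2(-0.2550,0.2217)=-0.8551;  ψ=arccos(-0.3250)=1.9018;  θ2=γ+ψ≈1.0467
rotate P by −φ3: (0.0773, 0.1075, -0.2550)
  e−x'=0.0127;  (l²−L²−(e−x')²−y'²−z²)/2L = 0.0783
  θ3 = atan2(B,A) + arccos(C/0.2553) = -0.2622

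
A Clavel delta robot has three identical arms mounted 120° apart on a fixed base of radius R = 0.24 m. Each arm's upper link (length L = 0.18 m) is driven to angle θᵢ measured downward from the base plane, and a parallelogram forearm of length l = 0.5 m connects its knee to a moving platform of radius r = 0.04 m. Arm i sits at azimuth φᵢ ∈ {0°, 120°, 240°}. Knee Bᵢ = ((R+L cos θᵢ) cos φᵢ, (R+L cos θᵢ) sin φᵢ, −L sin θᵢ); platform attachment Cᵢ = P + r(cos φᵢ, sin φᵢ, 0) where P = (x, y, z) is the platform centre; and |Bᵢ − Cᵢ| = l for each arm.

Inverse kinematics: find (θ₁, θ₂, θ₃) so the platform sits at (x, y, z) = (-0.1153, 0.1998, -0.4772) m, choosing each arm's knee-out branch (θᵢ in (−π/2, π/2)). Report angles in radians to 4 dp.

arm 1 (φ=0.0°): x'=-0.1153, y'=0.1998
  A cos θ + B sin θ = C:  0.3153·cos θ + -0.4772·sin θ = -0.4151
  √(A²+B²)=0.5720;  θ1 = -0.9869+2.3831 ≈ 1.3961
arm 2 (φ=120.0°): x'=0.2307, y'=0.0000
  A cos θ + B sin θ = C:  -0.0307·cos θ + -0.4772·sin θ = -0.0307
  √(A²+B²)=0.4782;  θ2 = -1.6350+1.6351 ≈ 0.0001
φ3=240.0° → target in arm frame (-0.1154, -0.1998)
  A cos θ + B sin θ = C:  0.3154·cos θ + -0.4772·sin θ = -0.4152
  θ3 = atan2(B,A) + arccos(C/0.5720) = 1.3964

θ₁ = 1.3961, θ₂ = 0.0001, θ₃ = 1.3964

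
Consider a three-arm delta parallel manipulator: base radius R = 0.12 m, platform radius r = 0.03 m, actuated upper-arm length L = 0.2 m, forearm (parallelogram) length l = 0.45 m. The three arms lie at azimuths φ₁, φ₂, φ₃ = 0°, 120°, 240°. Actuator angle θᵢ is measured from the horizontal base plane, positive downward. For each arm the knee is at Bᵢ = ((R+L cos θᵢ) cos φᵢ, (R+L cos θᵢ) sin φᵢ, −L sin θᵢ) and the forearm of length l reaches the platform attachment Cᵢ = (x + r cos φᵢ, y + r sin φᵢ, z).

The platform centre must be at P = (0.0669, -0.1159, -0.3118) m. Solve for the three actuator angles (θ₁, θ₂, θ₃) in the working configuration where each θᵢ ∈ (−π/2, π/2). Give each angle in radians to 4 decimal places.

θ₁ = -0.3488, θ₂ = 0.5235, θ₃ = -0.3490

arm 1 (φ=0.0°): x'=0.0669, y'=-0.1159
  A=0.0231, B=-0.3118, C=(l²−L²−A²−y'²−z²)/(2L)=0.1283
  √(A²+B²)=0.3127;  θ1 = -1.4968+1.1480 ≈ -0.3488
rotate P by −φ2: (-0.1338, 0.0000, -0.3118)
  e−x'=0.2238;  (l²−L²−(e−x')²−y'²−z²)/2L = 0.0380
  √(A²+B²)=0.3838;  θ2 = -0.9482+1.4717 ≈ 0.5235
rotate P by −φ3: (0.0669, 0.1159, -0.3118)
  A cos θ + B sin θ = C:  0.0231·cos θ + -0.3118·sin θ = 0.1283
  γ=atan2(-0.3118,0.0231)=-1.4969;  ψ=arccos(0.4103)=1.1480;  θ3=γ+ψ≈-0.3490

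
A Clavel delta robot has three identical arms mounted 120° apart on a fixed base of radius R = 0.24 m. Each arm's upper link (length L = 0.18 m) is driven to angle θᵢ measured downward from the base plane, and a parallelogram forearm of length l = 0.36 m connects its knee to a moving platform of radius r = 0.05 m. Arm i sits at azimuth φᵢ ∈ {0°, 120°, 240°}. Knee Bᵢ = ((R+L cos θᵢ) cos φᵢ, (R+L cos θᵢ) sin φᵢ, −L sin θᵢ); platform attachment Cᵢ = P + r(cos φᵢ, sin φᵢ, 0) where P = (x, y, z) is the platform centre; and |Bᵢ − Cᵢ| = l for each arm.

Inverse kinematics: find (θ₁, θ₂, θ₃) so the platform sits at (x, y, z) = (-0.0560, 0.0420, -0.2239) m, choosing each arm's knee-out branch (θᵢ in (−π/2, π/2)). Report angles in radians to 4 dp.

θ₁ = 0.9598, θ₂ = 0.1747, θ₃ = 0.6982

φ1=0.0° → target in arm frame (-0.0560, 0.0420)
  A=0.2460, B=-0.2239, C=(l²−L²−A²−y'²−z²)/(2L)=-0.0423
  √(A²+B²)=0.3326;  θ1 = -0.7384+1.6982 ≈ 0.9598
rotate P by −φ2: (0.0644, 0.0275, -0.2239)
  e−x'=0.1256;  (l²−L²−(e−x')²−y'²−z²)/2L = 0.0848
  √(A²+B²)=0.2567;  θ2 = -1.0595+1.2341 ≈ 0.1747
φ3=240.0° → target in arm frame (-0.0084, -0.0695)
  A cos θ + B sin θ = C:  0.1984·cos θ + -0.2239·sin θ = 0.0080
  √(A²+B²)=0.2991;  θ3 = -0.8458+1.5440 ≈ 0.6982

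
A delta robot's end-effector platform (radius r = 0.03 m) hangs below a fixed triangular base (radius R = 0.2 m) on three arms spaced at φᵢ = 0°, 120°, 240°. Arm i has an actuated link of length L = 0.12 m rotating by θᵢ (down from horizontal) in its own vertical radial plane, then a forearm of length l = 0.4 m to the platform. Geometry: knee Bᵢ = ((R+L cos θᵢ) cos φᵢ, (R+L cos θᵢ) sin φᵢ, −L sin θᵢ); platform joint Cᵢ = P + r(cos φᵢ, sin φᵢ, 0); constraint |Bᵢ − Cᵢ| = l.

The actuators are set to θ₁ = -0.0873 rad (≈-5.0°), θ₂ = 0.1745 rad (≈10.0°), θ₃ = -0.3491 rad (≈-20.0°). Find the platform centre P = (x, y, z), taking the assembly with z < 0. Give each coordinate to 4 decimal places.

φ1=0.0°: virtual centre (0.2895, 0.0000, 0.0105), radius l
φ2=120.0°: virtual centre (-0.1441, 0.2496, -0.0208), radius l
arm 3 at φ=240.0°: (R−r)+L cos θ3 = 0.2828;  centre 3 = (-0.1414, -0.2449, 0.0410)
eliminate P² terms by subtracting sphere 1 from 2 and 3
linear system: -0.8673x+0.4991y = -0.0005−-0.0626z; -0.8618x+-0.4898y = -0.0023−0.0612z
det = 0.8549;  x = 0.0016+-0.0001z,  y = 0.0019+0.1251z
sphere 1 gives Az²+Bz+C=0 with A=1.0157, B=-0.0204, C=-0.0770;  B²−4AC=0.3132;  roots -0.2655, 0.2855;  negative root z = -0.2655
x = 0.0017, y = -0.0314

(0.0017, -0.0314, -0.2655)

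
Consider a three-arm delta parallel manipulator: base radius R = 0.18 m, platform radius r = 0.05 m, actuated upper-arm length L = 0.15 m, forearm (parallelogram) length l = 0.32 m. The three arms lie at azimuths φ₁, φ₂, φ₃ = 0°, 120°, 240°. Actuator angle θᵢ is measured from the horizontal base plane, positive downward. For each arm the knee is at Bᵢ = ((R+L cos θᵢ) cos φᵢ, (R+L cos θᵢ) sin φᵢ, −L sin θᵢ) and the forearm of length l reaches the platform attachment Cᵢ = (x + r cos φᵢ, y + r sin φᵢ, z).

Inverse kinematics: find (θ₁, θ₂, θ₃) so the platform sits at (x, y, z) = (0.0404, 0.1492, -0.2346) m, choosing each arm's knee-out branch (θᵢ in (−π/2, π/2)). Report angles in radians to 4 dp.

arm 1 (φ=0.0°): x'=0.0404, y'=0.1492
  A=0.0896, B=-0.2346, C=(l²−L²−A²−y'²−z²)/(2L)=-0.0181
  γ=atan2(-0.2346,0.0896)=-1.2060;  ψ=arccos(-0.0720)=1.6429;  θ1=γ+ψ≈0.4369
rotate P by −φ2: (0.1090, -0.1096, -0.2346)
  A cos θ + B sin θ = C:  0.0210·cos θ + -0.2346·sin θ = 0.0414
  θ2 = atan2(B,A) + arccos(C/0.2355) = -0.0874
rotate P by −φ3: (-0.1494, -0.0396, -0.2346)
  e−x'=0.2794;  (l²−L²−(e−x')²−y'²−z²)/2L = -0.1826
  √(A²+B²)=0.3648;  θ3 = -0.6984+2.0949 ≈ 1.3965

θ₁ = 0.4369, θ₂ = -0.0874, θ₃ = 1.3965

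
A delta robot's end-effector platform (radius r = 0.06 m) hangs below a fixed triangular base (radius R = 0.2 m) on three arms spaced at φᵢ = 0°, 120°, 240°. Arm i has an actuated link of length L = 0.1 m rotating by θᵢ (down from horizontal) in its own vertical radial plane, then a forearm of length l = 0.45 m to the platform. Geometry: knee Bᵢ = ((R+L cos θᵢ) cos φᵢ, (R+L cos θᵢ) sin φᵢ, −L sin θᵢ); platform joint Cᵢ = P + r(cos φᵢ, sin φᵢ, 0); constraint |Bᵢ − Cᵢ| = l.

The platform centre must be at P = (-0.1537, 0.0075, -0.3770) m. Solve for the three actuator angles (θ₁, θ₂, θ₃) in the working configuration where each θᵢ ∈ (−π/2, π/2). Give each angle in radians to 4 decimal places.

φ1=0.0° → target in arm frame (-0.1537, 0.0075)
  A cos θ + B sin θ = C:  0.2937·cos θ + -0.3770·sin θ = -0.1797
  √(A²+B²)=0.4779;  θ1 = -0.9090+1.9563 ≈ 1.0474
rotate P by −φ2: (0.0833, 0.1294, -0.3770)
  A cos θ + B sin θ = C:  0.0567·cos θ + -0.3770·sin θ = 0.1521
  √(A²+B²)=0.3812;  θ2 = -1.4216+1.1603 ≈ -0.2613
rotate P by −φ3: (0.0704, -0.1369, -0.3770)
  A=0.0696, B=-0.3770, C=(l²−L²−A²−y'²−z²)/(2L)=0.1340
  √(A²+B²)=0.3834;  θ3 = -1.3881+1.2139 ≈ -0.1743

θ₁ = 1.0474, θ₂ = -0.2613, θ₃ = -0.1743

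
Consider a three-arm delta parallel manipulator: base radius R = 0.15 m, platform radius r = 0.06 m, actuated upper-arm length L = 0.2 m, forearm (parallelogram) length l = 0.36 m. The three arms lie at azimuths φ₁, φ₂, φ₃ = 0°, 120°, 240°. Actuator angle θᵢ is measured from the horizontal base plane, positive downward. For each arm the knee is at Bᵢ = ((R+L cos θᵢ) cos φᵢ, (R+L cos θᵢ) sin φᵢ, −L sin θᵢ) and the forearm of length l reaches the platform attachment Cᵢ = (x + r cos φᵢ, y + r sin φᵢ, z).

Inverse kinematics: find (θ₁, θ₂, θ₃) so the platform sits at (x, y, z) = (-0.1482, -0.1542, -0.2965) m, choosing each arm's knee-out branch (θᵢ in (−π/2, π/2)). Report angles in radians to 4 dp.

arm 1 (φ=0.0°): x'=-0.1482, y'=-0.1542
  A=0.2382, B=-0.2965, C=(l²−L²−A²−y'²−z²)/(2L)=-0.1971
  γ=atan2(-0.2965,0.2382)=-0.8940;  ψ=arccos(-0.5182)=2.1155;  θ1=γ+ψ≈1.2215
arm 2 (φ=120.0°): x'=-0.0594, y'=0.2054
  A cos θ + B sin θ = C:  0.1494·cos θ + -0.2965·sin θ = -0.1571
  √(A²+B²)=0.3320;  θ2 = -1.1039+2.0638 ≈ 0.9598
φ3=240.0° → target in arm frame (0.2076, -0.0512)
  A cos θ + B sin θ = C:  -0.1176·cos θ + -0.2965·sin θ = -0.0369
  √(A²+B²)=0.3190;  θ3 = -1.9485+1.6869 ≈ -0.2616

θ₁ = 1.2215, θ₂ = 0.9598, θ₃ = -0.2616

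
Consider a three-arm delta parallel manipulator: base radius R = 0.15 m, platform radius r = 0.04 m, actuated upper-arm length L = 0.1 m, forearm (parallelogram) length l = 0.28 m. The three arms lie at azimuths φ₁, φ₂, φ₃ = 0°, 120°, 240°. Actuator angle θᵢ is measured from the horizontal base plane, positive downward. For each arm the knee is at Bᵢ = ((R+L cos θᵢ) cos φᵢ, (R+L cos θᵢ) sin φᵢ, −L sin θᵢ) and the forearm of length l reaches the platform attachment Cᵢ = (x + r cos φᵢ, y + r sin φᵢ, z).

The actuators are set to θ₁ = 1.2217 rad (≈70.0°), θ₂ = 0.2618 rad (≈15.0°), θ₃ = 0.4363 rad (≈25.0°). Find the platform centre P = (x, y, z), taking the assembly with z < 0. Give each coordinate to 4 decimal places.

O1 = (0.1442·cos0.0°, 0.1442·sin0.0°, -0.0940) = (0.1442, 0.0000, -0.0940)
φ2=120.0°: virtual centre (-0.1033, 0.1789, -0.0259), radius l
arm 3 at φ=240.0°: e+L cos θ3 = 0.2006;  O3 = (-0.1003, -0.1738, -0.0423)
|O₂|²−|O₁|² = 0.0137;  |O₃|²−|O₁|² = 0.0124
plane₁₂: -0.4950x+0.3578y+0.1362z = 0.0137
det = 0.3470;  x = -0.0265+0.2430z,  y = 0.0016+-0.0444z
sphere 1 gives Az²+Bz+C=0 with A=1.0610, B=0.1048, C=-0.0404;  B²−4AC=0.1825;  roots -0.2507, 0.1519;  negative root z = -0.2507
x = -0.0875, y = 0.0128

(-0.0875, 0.0128, -0.2507)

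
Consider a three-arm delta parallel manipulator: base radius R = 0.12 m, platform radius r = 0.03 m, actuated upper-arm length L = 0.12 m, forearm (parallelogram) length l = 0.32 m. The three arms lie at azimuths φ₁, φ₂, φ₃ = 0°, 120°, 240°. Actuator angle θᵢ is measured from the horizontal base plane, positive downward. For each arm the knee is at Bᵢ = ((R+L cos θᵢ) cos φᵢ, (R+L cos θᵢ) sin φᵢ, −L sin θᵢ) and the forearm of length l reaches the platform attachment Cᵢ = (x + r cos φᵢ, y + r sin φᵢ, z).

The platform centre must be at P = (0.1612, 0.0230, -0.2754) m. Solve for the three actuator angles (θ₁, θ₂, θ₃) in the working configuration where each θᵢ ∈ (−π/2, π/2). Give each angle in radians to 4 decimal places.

φ1=0.0° → target in arm frame (0.1612, 0.0230)
  e−x'=-0.0712;  (l²−L²−(e−x')²−y'²−z²)/2L = 0.0273
  γ=atan2(-0.2754,-0.0712)=-1.8238;  ψ=arccos(0.0960)=1.4746;  θ1=γ+ψ≈-0.3492
rotate P by −φ2: (-0.0607, -0.1511, -0.2754)
  A=0.1507, B=-0.2754, C=(l²−L²−A²−y'²−z²)/(2L)=-0.1391
  γ=atan2(-0.2754,0.1507)=-1.0702;  ψ=arccos(-0.4431)=2.0298;  θ2=γ+ψ≈0.9597
arm 3 (φ=240.0°): x'=-0.1005, y'=0.1281
  A=0.1905, B=-0.2754, C=(l²−L²−A²−y'²−z²)/(2L)=-0.1690
  θ3 = atan2(B,A) + arccos(C/0.3349) = 1.1341

θ₁ = -0.3492, θ₂ = 0.9597, θ₃ = 1.1341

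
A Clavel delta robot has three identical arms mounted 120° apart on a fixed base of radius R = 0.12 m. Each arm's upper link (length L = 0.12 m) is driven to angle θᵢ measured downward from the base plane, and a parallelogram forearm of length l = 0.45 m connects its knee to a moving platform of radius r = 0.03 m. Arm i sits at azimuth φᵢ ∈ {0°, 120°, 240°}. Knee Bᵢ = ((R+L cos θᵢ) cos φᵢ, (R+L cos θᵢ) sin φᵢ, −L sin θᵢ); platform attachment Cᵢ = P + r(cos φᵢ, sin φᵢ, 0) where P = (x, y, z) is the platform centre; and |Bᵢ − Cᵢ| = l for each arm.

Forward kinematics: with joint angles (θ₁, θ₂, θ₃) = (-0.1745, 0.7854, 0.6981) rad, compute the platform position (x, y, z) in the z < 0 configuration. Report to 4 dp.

(0.1550, -0.0145, -0.4258)

φ1=0.0°: virtual centre (0.2082, 0.0000, 0.0208), radius l
centre 2 = (0.1749·cos120.0°, 0.1749·sin120.0°, -0.0849) = (-0.0874, 0.1514, -0.0849)
φ3=240.0°: virtual centre (-0.0910, -0.1576, -0.0771), radius l
subtract pairs → two planes through P
[-0.5912 0.3029 -0.2114]·P = -0.0060;  [-0.5983 -0.3151 -0.1959]·P = -0.0047
Cramer: x(z) = 0.0090-0.3427z;  y(z) = -0.0022+0.0289z
quadratic in z: (1.1183)z²+(0.0947)z+(-0.1624)=0, √Δ=0.8576 → z ∈ {-0.4258, 0.3411}; z = -0.4258 (taking z<0)
x = 0.1550, y = -0.0145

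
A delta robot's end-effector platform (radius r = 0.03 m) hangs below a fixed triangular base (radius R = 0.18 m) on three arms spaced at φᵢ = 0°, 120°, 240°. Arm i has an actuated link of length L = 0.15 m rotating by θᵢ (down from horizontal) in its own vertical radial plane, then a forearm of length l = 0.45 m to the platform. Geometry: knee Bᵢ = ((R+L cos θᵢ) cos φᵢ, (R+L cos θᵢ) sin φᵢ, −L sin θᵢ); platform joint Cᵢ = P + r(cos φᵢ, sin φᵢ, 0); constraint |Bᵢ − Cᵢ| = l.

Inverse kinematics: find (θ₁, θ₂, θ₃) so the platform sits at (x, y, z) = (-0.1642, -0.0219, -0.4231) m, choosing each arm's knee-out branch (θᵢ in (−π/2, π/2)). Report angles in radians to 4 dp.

θ₁ = 1.3090, θ₂ = 0.4363, θ₃ = 0.2615

rotate P by −φ1: (-0.1642, -0.0219, -0.4231)
  A=0.3142, B=-0.4231, C=(l²−L²−A²−y'²−z²)/(2L)=-0.3274
  γ=atan2(-0.4231,0.3142)=-0.9320;  ψ=arccos(-0.6212)=2.2411;  θ1=γ+ψ≈1.3090
arm 2 (φ=120.0°): x'=0.0631, y'=0.1532
  e−x'=0.0869;  (l²−L²−(e−x')²−y'²−z²)/2L = -0.1000
  θ2 = atan2(B,A) + arccos(C/0.4319) = 0.4363
φ3=240.0° → target in arm frame (0.1011, -0.1313)
  e−x'=0.0489;  (l²−L²−(e−x')²−y'²−z²)/2L = -0.0621
  √(A²+B²)=0.4259;  θ3 = -1.4557+1.7172 ≈ 0.2615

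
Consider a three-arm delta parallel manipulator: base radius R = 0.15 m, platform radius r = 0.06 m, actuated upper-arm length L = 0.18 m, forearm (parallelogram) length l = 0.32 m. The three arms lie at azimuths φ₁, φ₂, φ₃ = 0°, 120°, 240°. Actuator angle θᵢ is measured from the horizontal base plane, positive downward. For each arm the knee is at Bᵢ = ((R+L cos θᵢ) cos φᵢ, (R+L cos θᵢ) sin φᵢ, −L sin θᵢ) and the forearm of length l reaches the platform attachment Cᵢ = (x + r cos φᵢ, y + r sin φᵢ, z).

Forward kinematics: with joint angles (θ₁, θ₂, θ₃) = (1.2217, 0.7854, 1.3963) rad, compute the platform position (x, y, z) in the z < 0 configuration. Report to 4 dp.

arm 1 at φ=0.0°: ρ1 = 0.1516;  centre 1 = (0.1516, 0.0000, -0.1691)
φ2=120.0°: virtual centre (-0.1086, 0.1882, -0.1273), radius l
φ3=240.0°: virtual centre (-0.0606, -0.1050, -0.1773), radius l
subtract pairs → two planes through P
[-0.5204 0.3763 0.0837]·P = 0.0118;  [-0.4244 -0.2100 -0.0162]·P = -0.0055
Cramer: x(z) = -0.0016+0.0426z;  y(z) = 0.0292-0.1635z
quadratic in z: (1.0286)z²+(0.3157)z+(-0.0495)=0, √Δ=0.5506 → z ∈ {-0.4211, 0.1142}; z = -0.4211 (taking z<0)
x = -0.0196, y = 0.0981

(-0.0196, 0.0981, -0.4211)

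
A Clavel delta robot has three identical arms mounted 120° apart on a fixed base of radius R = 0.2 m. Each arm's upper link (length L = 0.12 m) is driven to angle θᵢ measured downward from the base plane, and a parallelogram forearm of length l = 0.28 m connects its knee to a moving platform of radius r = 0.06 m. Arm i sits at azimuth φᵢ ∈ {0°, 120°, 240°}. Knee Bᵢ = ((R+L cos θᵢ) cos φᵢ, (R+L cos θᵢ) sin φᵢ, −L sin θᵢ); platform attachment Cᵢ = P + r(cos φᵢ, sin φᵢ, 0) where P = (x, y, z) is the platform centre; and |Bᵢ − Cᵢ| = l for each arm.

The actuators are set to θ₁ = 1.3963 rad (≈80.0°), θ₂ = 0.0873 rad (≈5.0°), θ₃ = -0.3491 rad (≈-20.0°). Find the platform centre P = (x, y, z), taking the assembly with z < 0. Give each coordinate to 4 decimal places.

(-0.1166, -0.0164, -0.1521)

centre 1 = (0.1608·cos0.0°, 0.1608·sin0.0°, -0.1182) = (0.1608, 0.0000, -0.1182)
φ2=120.0°: virtual centre (-0.1298, 0.2248, -0.0105), radius l
φ3=240.0°: virtual centre (-0.1264, -0.2189, 0.0410), radius l
subtract pairs → two planes through P
linear system: -0.5812x+0.4495y = 0.0276−0.2154z; -0.5744x+-0.4378y = 0.0257−0.3184z
det = 0.5127;  x = -0.0462+0.4632z,  y = 0.0018+0.1196z
sphere 1 gives Az²+Bz+C=0 with A=1.2289, B=0.0450, C=-0.0216;  B²−4AC=0.1081;  roots -0.1521, 0.1155;  negative root z = -0.1521
x = -0.1166, y = -0.0164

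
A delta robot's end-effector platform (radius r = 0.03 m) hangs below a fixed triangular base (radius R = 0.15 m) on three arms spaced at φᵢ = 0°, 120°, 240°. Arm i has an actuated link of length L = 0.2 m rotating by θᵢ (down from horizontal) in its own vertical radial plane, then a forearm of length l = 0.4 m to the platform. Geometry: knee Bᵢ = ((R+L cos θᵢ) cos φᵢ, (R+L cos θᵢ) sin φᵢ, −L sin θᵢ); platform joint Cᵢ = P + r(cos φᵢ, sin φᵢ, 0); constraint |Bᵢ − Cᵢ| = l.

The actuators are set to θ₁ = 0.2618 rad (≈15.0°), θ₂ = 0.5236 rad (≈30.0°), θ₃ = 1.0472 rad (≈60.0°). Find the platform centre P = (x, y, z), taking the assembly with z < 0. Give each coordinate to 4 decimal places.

O1 = (0.3132·cos0.0°, 0.3132·sin0.0°, -0.0518) = (0.3132, 0.0000, -0.0518)
φ2=120.0°: virtual centre (-0.1466, 0.2539, -0.1000), radius l
O3 = (0.2200·cos240.0°, 0.2200·sin240.0°, -0.1732) = (-0.1100, -0.1905, -0.1732)
subtract pairs → two planes through P
plane₁₂: -0.9196x+0.5078y+-0.0965z = -0.0048
Cramer: x(z) = 0.0169-0.2052z;  y(z) = 0.0212-0.1816z
quadratic in z: (1.0751)z²+(0.2174)z+(-0.0691)=0, √Δ=0.5868 → z ∈ {-0.3741, 0.1718}; z = -0.3741 (taking z<0)
x = 0.0937, y = 0.0891

(0.0937, 0.0891, -0.3741)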